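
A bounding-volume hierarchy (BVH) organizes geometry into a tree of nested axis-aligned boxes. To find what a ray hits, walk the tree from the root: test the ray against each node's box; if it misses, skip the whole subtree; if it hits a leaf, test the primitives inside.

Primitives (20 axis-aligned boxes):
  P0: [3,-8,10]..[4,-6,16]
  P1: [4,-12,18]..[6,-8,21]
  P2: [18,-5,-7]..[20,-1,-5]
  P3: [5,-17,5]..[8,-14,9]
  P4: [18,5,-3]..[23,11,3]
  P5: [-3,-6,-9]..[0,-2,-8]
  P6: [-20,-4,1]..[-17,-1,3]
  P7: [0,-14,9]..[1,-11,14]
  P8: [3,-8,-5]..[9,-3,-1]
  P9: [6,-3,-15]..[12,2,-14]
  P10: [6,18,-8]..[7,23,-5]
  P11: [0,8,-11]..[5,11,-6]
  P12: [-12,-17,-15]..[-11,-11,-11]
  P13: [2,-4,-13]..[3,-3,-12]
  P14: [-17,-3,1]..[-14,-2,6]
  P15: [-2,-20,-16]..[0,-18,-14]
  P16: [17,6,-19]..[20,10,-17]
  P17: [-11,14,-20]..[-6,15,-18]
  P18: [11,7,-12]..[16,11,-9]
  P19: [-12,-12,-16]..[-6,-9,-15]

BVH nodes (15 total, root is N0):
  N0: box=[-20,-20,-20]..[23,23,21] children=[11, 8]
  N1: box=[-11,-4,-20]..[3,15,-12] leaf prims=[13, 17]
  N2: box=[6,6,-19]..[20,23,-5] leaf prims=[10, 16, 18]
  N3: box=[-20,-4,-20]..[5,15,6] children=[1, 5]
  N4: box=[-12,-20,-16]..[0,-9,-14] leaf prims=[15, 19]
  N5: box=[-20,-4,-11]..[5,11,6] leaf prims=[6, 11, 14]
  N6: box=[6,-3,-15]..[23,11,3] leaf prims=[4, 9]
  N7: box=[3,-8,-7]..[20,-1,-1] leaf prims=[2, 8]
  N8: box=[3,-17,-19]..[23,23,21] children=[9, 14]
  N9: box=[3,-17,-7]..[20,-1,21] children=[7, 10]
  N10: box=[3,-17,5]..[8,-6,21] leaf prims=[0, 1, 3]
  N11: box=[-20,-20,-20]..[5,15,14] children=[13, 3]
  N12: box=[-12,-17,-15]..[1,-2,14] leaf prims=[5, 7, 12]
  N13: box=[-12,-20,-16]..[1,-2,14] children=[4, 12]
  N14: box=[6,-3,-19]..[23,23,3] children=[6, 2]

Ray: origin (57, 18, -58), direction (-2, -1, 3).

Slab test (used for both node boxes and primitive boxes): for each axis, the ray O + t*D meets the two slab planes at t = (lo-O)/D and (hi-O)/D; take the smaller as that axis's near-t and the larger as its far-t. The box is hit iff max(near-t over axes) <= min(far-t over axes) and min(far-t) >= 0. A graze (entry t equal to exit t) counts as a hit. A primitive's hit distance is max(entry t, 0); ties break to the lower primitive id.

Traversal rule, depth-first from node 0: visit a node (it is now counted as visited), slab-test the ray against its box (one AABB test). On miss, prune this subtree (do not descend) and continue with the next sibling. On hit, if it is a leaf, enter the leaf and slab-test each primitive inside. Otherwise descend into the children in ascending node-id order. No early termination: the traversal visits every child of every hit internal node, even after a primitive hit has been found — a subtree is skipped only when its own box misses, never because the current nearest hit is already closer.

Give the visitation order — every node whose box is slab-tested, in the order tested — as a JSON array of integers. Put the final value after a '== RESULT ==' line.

Traverse from the root:
N0 x:[17,77/2] y:[-5,38] z:[38/3,79/3] -> hit [17,79/3], descend [8, 11]
  N8 x:[17,27] y:[-5,35] z:[13,79/3] -> hit [17,79/3], descend [9, 14]
    N9 x:[37/2,27] y:[19,35] z:[17,79/3] -> hit [19,79/3], descend [7, 10]
      N7 x:[37/2,27] y:[19,26] z:[17,19] -> hit [19,19] leaf, test {P2(miss), P8(miss)}
      N10 x:[49/2,27] y:[24,35] z:[21,79/3] -> hit [49/2,79/3] leaf, test {P0(miss), P1@t=26, P3(miss)}
    N14 x:[17,51/2] y:[-5,21] z:[13,61/3] -> hit [17,61/3], descend [2, 6]
      N2 x:[37/2,51/2] y:[-5,12] z:[13,53/3] -> miss, prune
      N6 x:[17,51/2] y:[7,21] z:[43/3,61/3] -> hit [17,61/3] leaf, test {P4(miss), P9(miss)}
  N11 x:[26,77/2] y:[3,38] z:[38/3,24] -> miss, prune

order=[0, 8, 9, 7, 10, 14, 2, 6, 11]  |boxes|=9  |leaves|=3  hit=P1

== RESULT ==
[0, 8, 9, 7, 10, 14, 2, 6, 11]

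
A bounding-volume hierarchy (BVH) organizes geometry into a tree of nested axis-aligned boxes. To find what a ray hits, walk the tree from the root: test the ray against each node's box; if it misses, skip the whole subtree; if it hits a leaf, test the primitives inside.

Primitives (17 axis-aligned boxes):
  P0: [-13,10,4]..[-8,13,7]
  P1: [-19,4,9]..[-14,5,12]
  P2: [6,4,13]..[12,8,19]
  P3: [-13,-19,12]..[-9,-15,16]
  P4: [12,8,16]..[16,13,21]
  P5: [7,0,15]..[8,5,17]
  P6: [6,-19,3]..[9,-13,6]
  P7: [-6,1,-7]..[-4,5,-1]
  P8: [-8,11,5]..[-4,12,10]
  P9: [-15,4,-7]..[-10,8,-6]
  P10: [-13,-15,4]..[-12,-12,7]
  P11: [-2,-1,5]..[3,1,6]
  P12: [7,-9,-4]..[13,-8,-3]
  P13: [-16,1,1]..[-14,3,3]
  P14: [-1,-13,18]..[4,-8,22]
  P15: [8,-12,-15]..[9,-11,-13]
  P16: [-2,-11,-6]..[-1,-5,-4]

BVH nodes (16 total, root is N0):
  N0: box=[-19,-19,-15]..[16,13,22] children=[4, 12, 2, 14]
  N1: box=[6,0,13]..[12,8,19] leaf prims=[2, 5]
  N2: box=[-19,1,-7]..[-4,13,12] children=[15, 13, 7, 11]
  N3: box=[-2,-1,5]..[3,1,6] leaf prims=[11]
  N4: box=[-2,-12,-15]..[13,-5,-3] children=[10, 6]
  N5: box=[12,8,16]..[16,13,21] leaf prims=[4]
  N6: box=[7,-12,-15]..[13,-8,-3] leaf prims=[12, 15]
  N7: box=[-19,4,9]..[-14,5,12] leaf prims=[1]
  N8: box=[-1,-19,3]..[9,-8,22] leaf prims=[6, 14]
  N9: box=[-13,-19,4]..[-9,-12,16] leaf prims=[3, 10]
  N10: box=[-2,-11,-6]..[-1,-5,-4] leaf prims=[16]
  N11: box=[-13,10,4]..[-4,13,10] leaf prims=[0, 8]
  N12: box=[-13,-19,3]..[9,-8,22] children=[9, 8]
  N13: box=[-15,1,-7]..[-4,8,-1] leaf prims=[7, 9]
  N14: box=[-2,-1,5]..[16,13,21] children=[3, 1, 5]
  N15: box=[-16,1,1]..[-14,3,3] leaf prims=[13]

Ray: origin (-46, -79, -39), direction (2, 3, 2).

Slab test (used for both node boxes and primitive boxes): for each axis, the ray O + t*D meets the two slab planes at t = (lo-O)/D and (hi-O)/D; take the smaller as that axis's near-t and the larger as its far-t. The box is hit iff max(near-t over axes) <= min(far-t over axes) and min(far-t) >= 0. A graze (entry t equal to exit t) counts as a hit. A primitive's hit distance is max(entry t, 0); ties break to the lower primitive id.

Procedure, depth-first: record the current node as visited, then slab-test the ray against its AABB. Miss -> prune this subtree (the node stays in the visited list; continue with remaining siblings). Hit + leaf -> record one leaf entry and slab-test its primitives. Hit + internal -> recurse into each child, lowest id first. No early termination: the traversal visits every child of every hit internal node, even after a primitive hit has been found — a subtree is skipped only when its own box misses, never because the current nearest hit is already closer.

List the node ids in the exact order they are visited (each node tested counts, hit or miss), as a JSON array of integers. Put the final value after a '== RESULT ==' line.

Trace the traversal:
N0 x:[27/2,31] y:[20,92/3] z:[12,61/2] -> hit [20,61/2], descend [2, 4, 12, 14]
  N2 x:[27/2,21] y:[80/3,92/3] z:[16,51/2] -> miss, prune
  N4 x:[22,59/2] y:[67/3,74/3] z:[12,18] -> miss, prune
  N12 x:[33/2,55/2] y:[20,71/3] z:[21,61/2] -> hit [21,71/3], descend [8, 9]
    N8 x:[45/2,55/2] y:[20,71/3] z:[21,61/2] -> hit [45/2,71/3] leaf, test {P6(miss), P14(miss)}
    N9 x:[33/2,37/2] y:[20,67/3] z:[43/2,55/2] -> miss, prune
  N14 x:[22,31] y:[26,92/3] z:[22,30] -> hit [26,30], descend [1, 3, 5]
    N1 x:[26,29] y:[79/3,29] z:[26,29] -> hit [79/3,29] leaf, test {P2@t=83/3, P5@t=27}
    N3 x:[22,49/2] y:[26,80/3] z:[22,45/2] -> miss, prune
    N5 x:[29,31] y:[29,92/3] z:[55/2,30] -> hit [29,30] leaf, test {P4@t=29}

Summary -> nodes [0, 2, 4, 12, 8, 9, 14, 1, 3, 5]; box-tests=10; leaf-entries=3; first=P5

== RESULT ==
[0, 2, 4, 12, 8, 9, 14, 1, 3, 5]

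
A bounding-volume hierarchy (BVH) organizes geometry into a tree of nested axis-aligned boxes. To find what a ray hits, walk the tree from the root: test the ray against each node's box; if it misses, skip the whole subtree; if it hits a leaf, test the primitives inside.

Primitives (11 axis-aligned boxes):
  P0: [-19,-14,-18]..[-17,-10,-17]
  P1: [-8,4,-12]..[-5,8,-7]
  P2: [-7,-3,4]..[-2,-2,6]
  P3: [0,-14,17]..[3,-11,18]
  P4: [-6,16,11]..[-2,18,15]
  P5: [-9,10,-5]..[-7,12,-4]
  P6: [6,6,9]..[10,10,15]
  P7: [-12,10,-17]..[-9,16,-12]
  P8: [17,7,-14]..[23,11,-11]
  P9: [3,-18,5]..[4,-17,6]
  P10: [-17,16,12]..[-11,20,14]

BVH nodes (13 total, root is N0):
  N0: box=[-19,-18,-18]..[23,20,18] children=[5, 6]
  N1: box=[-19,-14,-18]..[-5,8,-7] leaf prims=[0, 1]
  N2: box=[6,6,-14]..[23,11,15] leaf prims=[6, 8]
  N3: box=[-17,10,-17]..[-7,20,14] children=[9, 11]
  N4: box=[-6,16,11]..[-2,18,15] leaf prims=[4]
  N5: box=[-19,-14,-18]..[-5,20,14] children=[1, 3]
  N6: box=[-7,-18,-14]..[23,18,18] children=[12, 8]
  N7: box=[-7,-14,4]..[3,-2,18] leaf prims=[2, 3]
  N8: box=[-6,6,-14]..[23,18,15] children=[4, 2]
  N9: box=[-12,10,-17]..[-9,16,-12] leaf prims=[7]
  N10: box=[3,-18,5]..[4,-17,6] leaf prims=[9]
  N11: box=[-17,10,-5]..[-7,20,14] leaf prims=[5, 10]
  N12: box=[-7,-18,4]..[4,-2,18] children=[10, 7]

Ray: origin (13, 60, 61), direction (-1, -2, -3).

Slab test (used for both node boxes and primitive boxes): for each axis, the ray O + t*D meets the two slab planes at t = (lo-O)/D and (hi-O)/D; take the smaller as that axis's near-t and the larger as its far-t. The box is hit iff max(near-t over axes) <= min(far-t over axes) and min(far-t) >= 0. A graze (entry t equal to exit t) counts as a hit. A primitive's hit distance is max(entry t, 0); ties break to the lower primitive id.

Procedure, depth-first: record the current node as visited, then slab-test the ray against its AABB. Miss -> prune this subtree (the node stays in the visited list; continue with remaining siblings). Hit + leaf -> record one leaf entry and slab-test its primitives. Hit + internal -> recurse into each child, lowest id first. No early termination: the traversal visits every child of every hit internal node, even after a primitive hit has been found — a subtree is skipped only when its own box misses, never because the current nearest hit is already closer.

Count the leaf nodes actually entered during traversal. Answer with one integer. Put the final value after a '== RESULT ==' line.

Trace the traversal:
N0 x:[-10,32] y:[20,39] z:[43/3,79/3] -> hit [20,79/3], descend [5, 6]
  N5 x:[18,32] y:[20,37] z:[47/3,79/3] -> hit [20,79/3], descend [1, 3]
    N1 x:[18,32] y:[26,37] z:[68/3,79/3] -> hit [26,79/3] leaf, test {P0(miss), P1(miss)}
    N3 x:[20,30] y:[20,25] z:[47/3,26] -> hit [20,25], descend [9, 11]
      N9 x:[22,25] y:[22,25] z:[73/3,26] -> hit [73/3,25] leaf, test {P7@t=73/3}
      N11 x:[20,30] y:[20,25] z:[47/3,22] -> hit [20,22] leaf, test {P5(miss), P10(miss)}
  N6 x:[-10,20] y:[21,39] z:[43/3,25] -> miss, prune

7 AABB tests over nodes [0, 5, 1, 3, 9, 11, 6]; 3 leaves entered; closest P7.

== RESULT ==
3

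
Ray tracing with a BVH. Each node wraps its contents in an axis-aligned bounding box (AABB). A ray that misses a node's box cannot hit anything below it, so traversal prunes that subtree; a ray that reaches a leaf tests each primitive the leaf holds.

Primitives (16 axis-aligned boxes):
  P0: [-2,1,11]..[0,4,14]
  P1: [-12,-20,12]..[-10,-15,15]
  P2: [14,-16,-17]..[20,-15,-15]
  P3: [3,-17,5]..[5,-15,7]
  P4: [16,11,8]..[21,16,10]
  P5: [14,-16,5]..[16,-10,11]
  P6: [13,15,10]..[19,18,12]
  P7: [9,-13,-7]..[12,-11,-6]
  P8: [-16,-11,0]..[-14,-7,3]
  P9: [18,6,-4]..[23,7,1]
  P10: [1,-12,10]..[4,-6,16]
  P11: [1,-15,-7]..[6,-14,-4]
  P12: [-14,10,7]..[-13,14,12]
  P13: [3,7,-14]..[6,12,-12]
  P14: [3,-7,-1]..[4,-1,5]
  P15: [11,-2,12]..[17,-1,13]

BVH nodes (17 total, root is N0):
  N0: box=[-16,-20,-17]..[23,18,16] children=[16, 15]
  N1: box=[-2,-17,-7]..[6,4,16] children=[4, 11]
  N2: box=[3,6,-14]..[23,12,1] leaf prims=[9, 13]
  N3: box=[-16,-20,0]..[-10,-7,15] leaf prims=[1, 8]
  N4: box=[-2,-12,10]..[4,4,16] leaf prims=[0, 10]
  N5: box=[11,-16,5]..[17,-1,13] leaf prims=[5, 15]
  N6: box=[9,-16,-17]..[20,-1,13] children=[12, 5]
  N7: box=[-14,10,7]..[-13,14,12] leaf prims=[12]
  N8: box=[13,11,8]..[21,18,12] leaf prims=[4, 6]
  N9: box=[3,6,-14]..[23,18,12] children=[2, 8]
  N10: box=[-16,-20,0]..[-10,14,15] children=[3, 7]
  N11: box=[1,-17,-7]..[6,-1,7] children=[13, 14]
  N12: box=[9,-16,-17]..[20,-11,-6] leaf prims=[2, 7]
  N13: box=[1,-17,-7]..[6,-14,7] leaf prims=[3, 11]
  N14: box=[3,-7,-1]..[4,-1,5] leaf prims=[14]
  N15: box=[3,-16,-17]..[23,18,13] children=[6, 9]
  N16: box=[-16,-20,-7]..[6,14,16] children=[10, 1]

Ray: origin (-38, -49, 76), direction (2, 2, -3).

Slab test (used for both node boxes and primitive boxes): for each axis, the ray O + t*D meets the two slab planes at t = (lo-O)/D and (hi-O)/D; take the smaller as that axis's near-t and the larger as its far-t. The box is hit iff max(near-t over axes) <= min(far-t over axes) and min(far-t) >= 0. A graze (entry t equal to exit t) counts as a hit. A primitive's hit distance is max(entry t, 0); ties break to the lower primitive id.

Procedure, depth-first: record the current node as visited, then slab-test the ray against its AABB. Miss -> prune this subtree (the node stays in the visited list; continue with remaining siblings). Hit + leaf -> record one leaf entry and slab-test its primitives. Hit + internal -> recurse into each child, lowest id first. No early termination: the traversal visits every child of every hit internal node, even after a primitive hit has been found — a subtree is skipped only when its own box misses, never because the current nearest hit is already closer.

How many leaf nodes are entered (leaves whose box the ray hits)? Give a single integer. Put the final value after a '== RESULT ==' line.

Walk:
N0 x:[11,61/2] y:[29/2,67/2] z:[20,31] -> hit [20,61/2], descend [15, 16]
  N15 x:[41/2,61/2] y:[33/2,67/2] z:[21,31] -> hit [21,61/2], descend [6, 9]
    N6 x:[47/2,29] y:[33/2,24] z:[21,31] -> hit [47/2,24], descend [5, 12]
      N5 x:[49/2,55/2] y:[33/2,24] z:[21,71/3] -> miss, prune
      N12 x:[47/2,29] y:[33/2,19] z:[82/3,31] -> miss, prune
    N9 x:[41/2,61/2] y:[55/2,67/2] z:[64/3,30] -> hit [55/2,30], descend [2, 8]
      N2 x:[41/2,61/2] y:[55/2,61/2] z:[25,30] -> hit [55/2,30] leaf, test {P9(miss), P13(miss)}
      N8 x:[51/2,59/2] y:[30,67/2] z:[64/3,68/3] -> miss, prune
  N16 x:[11,22] y:[29/2,63/2] z:[20,83/3] -> hit [20,22], descend [1, 10]
    N1 x:[18,22] y:[16,53/2] z:[20,83/3] -> hit [20,22], descend [4, 11]
      N4 x:[18,21] y:[37/2,53/2] z:[20,22] -> hit [20,21] leaf, test {P0(miss), P10@t=20}
      N11 x:[39/2,22] y:[16,24] z:[23,83/3] -> miss, prune
    N10 x:[11,14] y:[29/2,63/2] z:[61/3,76/3] -> miss, prune

13 AABB tests over nodes [0, 15, 6, 5, 12, 9, 2, 8, 16, 1, 4, 11, 10]; 2 leaves entered; closest P10.

== RESULT ==
2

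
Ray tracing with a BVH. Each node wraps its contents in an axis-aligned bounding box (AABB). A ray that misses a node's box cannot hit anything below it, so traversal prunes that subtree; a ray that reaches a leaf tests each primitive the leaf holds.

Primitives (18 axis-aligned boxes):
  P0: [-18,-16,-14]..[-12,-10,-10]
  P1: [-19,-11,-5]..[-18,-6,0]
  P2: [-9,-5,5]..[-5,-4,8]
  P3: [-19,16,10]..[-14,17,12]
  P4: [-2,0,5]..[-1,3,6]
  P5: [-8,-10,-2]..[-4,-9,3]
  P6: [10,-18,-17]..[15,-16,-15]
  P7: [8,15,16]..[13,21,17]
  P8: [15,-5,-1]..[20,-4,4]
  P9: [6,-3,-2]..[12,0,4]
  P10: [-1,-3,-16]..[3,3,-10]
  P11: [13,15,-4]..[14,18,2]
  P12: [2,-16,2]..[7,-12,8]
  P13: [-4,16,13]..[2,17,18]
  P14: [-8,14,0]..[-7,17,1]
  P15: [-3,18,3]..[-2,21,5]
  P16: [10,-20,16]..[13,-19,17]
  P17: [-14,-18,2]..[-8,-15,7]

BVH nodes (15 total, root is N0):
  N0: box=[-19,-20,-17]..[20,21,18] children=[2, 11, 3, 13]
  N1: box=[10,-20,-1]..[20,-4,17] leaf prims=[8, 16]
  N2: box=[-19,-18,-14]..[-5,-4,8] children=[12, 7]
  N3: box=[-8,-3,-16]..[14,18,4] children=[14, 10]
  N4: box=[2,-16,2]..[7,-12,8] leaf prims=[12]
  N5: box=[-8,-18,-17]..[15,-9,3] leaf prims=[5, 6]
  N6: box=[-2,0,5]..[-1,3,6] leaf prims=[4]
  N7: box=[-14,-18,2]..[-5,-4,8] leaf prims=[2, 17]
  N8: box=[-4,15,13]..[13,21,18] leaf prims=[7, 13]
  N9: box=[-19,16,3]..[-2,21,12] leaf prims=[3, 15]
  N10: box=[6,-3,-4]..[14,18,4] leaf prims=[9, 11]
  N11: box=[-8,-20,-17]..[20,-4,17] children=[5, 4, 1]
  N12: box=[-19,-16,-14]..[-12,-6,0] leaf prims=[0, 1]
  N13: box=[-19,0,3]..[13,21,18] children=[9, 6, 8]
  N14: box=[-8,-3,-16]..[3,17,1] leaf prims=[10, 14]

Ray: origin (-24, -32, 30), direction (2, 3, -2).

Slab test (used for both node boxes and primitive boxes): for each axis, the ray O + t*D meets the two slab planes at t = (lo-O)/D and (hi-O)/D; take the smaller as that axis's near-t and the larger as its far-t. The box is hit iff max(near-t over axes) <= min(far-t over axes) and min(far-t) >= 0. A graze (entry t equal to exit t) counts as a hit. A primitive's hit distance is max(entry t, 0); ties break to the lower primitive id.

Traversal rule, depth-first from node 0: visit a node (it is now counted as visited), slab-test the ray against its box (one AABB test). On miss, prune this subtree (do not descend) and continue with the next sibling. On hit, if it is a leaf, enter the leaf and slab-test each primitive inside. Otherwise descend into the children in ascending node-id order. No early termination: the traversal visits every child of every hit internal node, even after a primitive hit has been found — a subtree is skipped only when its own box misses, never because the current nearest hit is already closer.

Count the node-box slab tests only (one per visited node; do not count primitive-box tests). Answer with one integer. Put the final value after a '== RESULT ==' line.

Traverse from the root:
N0 x:[5/2,22] y:[4,53/3] z:[6,47/2] -> hit [6,53/3], descend [2, 3, 11, 13]
  N2 x:[5/2,19/2] y:[14/3,28/3] z:[11,22] -> miss, prune
  N3 x:[8,19] y:[29/3,50/3] z:[13,23] -> hit [13,50/3], descend [10, 14]
    N10 x:[15,19] y:[29/3,50/3] z:[13,17] -> hit [15,50/3] leaf, test {P9(miss), P11(miss)}
    N14 x:[8,27/2] y:[29/3,49/3] z:[29/2,23] -> miss, prune
  N11 x:[8,22] y:[4,28/3] z:[13/2,47/2] -> hit [8,28/3], descend [1, 4, 5]
    N1 x:[17,22] y:[4,28/3] z:[13/2,31/2] -> miss, prune
    N4 x:[13,31/2] y:[16/3,20/3] z:[11,14] -> miss, prune
    N5 x:[8,39/2] y:[14/3,23/3] z:[27/2,47/2] -> miss, prune
  N13 x:[5/2,37/2] y:[32/3,53/3] z:[6,27/2] -> hit [32/3,27/2], descend [6, 8, 9]
    N6 x:[11,23/2] y:[32/3,35/3] z:[12,25/2] -> miss, prune
    N8 x:[10,37/2] y:[47/3,53/3] z:[6,17/2] -> miss, prune
    N9 x:[5/2,11] y:[16,53/3] z:[9,27/2] -> miss, prune

Summary -> nodes [0, 2, 3, 10, 14, 11, 1, 4, 5, 13, 6, 8, 9]; box-tests=13; leaf-entries=1; first=miss

== RESULT ==
13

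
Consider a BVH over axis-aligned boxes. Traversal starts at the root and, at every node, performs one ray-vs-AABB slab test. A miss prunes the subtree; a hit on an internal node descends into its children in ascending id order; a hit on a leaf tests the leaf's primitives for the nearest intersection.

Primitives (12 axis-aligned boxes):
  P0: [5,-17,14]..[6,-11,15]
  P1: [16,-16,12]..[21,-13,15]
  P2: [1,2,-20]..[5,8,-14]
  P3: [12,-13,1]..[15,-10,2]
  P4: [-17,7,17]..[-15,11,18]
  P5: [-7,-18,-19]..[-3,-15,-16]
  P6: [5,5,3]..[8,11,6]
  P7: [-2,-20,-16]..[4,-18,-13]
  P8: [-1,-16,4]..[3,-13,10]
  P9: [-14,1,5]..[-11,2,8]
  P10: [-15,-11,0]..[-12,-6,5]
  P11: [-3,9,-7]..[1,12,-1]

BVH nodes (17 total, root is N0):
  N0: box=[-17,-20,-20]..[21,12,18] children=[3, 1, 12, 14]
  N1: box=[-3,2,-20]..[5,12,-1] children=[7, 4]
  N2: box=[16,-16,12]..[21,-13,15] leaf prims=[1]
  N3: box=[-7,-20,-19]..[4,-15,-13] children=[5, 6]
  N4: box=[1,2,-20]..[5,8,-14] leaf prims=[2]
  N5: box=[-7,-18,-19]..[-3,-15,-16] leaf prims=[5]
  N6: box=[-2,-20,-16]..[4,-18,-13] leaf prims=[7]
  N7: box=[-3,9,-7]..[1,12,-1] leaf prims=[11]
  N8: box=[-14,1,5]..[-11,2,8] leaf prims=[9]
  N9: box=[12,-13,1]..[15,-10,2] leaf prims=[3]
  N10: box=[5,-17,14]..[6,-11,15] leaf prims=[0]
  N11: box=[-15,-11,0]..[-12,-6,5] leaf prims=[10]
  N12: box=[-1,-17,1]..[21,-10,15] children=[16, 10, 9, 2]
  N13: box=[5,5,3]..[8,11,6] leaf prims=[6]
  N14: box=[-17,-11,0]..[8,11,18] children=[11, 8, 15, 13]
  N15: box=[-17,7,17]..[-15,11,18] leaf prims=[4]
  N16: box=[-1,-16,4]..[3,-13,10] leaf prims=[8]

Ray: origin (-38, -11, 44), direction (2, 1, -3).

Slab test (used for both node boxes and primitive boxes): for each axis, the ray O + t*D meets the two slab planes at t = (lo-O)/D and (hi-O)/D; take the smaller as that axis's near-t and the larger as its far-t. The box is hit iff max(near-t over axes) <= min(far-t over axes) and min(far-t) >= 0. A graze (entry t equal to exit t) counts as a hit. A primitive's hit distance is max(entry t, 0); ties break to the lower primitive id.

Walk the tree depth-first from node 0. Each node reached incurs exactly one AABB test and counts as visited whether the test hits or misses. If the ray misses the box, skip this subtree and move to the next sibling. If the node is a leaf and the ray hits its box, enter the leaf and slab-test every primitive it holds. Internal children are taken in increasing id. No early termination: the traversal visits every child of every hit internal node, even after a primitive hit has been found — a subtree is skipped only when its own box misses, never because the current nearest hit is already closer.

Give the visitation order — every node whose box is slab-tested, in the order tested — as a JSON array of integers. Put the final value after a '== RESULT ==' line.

Trace the traversal:
N0 x:[21/2,59/2] y:[-9,23] z:[26/3,64/3] -> hit [21/2,64/3], descend [1, 3, 12, 14]
  N1 x:[35/2,43/2] y:[13,23] z:[15,64/3] -> hit [35/2,64/3], descend [4, 7]
    N4 x:[39/2,43/2] y:[13,19] z:[58/3,64/3] -> miss, prune
    N7 x:[35/2,39/2] y:[20,23] z:[15,17] -> miss, prune
  N3 x:[31/2,21] y:[-9,-4] z:[19,21] -> miss, prune
  N12 x:[37/2,59/2] y:[-6,1] z:[29/3,43/3] -> miss, prune
  N14 x:[21/2,23] y:[0,22] z:[26/3,44/3] -> hit [21/2,44/3], descend [8, 11, 13, 15]
    N8 x:[12,27/2] y:[12,13] z:[12,13] -> hit [12,13] leaf, test {P9@t=12}
    N11 x:[23/2,13] y:[0,5] z:[13,44/3] -> miss, prune
    N13 x:[43/2,23] y:[16,22] z:[38/3,41/3] -> miss, prune
    N15 x:[21/2,23/2] y:[18,22] z:[26/3,9] -> miss, prune

Visited [0, 1, 4, 7, 3, 12, 14, 8, 11, 13, 15]. Tests: 11 box, 1 leaf. Nearest: P9.

== RESULT ==
[0, 1, 4, 7, 3, 12, 14, 8, 11, 13, 15]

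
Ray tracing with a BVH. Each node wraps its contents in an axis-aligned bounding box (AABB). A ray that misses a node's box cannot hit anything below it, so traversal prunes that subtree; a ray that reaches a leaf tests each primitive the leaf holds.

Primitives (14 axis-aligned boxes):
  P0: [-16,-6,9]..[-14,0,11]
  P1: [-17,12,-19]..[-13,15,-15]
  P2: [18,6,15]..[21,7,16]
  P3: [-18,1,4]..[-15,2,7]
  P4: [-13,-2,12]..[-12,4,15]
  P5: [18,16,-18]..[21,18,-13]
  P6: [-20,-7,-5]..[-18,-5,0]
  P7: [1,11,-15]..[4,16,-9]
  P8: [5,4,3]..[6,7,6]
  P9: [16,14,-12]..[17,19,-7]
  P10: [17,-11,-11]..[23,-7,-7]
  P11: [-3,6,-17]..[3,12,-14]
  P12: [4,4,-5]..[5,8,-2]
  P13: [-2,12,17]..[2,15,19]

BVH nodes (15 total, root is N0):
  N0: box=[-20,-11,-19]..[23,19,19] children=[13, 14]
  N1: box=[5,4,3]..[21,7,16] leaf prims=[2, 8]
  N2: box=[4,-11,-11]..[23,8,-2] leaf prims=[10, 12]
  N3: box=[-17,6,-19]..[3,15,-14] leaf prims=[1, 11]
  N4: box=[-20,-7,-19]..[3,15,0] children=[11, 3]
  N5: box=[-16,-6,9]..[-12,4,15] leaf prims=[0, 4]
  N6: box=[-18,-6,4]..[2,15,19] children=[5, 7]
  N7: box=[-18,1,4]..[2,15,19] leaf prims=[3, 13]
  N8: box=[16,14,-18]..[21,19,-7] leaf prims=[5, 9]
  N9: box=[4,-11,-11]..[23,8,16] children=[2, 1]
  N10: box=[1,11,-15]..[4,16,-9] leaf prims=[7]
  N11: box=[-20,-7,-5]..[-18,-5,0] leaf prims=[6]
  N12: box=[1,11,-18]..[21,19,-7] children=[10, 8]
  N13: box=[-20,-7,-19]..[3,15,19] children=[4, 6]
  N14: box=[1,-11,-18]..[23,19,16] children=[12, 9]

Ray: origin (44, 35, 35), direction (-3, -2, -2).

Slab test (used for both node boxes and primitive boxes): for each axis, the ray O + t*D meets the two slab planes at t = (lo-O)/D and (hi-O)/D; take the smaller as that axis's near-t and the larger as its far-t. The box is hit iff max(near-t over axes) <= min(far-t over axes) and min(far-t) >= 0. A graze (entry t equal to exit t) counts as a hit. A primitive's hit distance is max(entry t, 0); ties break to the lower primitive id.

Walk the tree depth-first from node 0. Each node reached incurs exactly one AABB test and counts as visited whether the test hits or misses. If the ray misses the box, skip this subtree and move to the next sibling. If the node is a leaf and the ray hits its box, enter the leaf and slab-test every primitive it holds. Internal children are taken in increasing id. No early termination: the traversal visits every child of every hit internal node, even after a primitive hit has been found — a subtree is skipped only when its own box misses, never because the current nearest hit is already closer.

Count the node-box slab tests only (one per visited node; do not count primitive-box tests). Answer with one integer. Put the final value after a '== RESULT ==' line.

Walk:
N0 x:[7,64/3] y:[8,23] z:[8,27] -> hit [8,64/3], descend [13, 14]
  N13 x:[41/3,64/3] y:[10,21] z:[8,27] -> hit [41/3,21], descend [4, 6]
    N4 x:[41/3,64/3] y:[10,21] z:[35/2,27] -> hit [35/2,21], descend [3, 11]
      N3 x:[41/3,61/3] y:[10,29/2] z:[49/2,27] -> miss, prune
      N11 x:[62/3,64/3] y:[20,21] z:[35/2,20] -> miss, prune
    N6 x:[14,62/3] y:[10,41/2] z:[8,31/2] -> hit [14,31/2], descend [5, 7]
      N5 x:[56/3,20] y:[31/2,41/2] z:[10,13] -> miss, prune
      N7 x:[14,62/3] y:[10,17] z:[8,31/2] -> hit [14,31/2] leaf, test {P3(miss), P13(miss)}
  N14 x:[7,43/3] y:[8,23] z:[19/2,53/2] -> hit [19/2,43/3], descend [9, 12]
    N9 x:[7,40/3] y:[27/2,23] z:[19/2,23] -> miss, prune
    N12 x:[23/3,43/3] y:[8,12] z:[21,53/2] -> miss, prune

11 AABB tests over nodes [0, 13, 4, 3, 11, 6, 5, 7, 14, 9, 12]; 1 leaf entered; closest miss.

== RESULT ==
11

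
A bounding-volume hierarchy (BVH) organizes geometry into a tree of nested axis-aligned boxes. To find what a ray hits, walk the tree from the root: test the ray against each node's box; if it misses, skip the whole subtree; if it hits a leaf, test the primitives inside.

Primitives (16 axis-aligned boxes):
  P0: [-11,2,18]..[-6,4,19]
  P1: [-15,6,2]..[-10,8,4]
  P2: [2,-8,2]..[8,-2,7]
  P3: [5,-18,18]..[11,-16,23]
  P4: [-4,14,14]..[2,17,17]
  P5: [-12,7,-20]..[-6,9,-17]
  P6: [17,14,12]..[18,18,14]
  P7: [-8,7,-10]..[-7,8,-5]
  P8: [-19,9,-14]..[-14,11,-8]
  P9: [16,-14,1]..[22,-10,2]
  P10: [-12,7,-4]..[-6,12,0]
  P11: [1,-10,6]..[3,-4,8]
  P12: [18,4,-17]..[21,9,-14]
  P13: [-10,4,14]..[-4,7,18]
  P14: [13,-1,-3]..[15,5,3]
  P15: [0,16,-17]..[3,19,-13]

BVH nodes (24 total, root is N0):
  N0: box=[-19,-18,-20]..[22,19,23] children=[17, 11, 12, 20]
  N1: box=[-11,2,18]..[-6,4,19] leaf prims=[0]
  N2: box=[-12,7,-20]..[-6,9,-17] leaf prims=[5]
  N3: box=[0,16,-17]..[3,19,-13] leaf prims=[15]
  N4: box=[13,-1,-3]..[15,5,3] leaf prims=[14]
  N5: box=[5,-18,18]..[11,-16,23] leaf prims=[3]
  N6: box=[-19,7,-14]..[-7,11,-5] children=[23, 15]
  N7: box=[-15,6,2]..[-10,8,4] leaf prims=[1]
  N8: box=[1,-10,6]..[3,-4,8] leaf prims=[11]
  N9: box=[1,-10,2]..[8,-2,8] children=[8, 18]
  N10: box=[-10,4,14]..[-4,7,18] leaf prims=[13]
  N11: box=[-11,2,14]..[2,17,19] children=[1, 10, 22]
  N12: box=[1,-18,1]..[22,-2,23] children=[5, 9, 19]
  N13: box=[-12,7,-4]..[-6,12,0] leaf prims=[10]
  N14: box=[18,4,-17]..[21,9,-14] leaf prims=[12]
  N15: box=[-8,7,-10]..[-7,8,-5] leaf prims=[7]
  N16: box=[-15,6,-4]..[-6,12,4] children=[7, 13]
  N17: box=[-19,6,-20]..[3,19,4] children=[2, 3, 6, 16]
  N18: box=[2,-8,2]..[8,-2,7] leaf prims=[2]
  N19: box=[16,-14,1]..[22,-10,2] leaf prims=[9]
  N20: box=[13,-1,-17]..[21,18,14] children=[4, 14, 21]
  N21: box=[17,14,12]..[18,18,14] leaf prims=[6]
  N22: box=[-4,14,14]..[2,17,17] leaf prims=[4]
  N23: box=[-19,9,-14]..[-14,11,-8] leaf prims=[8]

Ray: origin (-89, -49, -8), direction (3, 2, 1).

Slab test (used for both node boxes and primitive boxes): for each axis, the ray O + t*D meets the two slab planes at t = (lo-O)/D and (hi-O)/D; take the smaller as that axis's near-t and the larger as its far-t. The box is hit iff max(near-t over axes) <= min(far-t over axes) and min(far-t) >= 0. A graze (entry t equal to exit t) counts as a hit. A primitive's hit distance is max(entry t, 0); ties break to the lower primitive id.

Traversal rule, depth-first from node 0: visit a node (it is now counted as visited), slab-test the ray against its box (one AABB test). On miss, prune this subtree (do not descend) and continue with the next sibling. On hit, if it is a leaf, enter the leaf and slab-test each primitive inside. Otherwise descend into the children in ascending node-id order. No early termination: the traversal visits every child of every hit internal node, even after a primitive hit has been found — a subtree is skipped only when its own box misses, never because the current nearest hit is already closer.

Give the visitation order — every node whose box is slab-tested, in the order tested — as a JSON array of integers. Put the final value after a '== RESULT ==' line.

Walk:
N0 x:[70/3,37] y:[31/2,34] z:[-12,31] -> hit [70/3,31], descend [11, 12, 17, 20]
  N11 x:[26,91/3] y:[51/2,33] z:[22,27] -> hit [26,27], descend [1, 10, 22]
    N1 x:[26,83/3] y:[51/2,53/2] z:[26,27] -> hit [26,53/2] leaf, test {P0@t=26}
    N10 x:[79/3,85/3] y:[53/2,28] z:[22,26] -> miss, prune
    N22 x:[85/3,91/3] y:[63/2,33] z:[22,25] -> miss, prune
  N12 x:[30,37] y:[31/2,47/2] z:[9,31] -> miss, prune
  N17 x:[70/3,92/3] y:[55/2,34] z:[-12,12] -> miss, prune
  N20 x:[34,110/3] y:[24,67/2] z:[-9,22] -> miss, prune

8 AABB tests over nodes [0, 11, 1, 10, 22, 12, 17, 20]; 1 leaf entered; closest P0.

== RESULT ==
[0, 11, 1, 10, 22, 12, 17, 20]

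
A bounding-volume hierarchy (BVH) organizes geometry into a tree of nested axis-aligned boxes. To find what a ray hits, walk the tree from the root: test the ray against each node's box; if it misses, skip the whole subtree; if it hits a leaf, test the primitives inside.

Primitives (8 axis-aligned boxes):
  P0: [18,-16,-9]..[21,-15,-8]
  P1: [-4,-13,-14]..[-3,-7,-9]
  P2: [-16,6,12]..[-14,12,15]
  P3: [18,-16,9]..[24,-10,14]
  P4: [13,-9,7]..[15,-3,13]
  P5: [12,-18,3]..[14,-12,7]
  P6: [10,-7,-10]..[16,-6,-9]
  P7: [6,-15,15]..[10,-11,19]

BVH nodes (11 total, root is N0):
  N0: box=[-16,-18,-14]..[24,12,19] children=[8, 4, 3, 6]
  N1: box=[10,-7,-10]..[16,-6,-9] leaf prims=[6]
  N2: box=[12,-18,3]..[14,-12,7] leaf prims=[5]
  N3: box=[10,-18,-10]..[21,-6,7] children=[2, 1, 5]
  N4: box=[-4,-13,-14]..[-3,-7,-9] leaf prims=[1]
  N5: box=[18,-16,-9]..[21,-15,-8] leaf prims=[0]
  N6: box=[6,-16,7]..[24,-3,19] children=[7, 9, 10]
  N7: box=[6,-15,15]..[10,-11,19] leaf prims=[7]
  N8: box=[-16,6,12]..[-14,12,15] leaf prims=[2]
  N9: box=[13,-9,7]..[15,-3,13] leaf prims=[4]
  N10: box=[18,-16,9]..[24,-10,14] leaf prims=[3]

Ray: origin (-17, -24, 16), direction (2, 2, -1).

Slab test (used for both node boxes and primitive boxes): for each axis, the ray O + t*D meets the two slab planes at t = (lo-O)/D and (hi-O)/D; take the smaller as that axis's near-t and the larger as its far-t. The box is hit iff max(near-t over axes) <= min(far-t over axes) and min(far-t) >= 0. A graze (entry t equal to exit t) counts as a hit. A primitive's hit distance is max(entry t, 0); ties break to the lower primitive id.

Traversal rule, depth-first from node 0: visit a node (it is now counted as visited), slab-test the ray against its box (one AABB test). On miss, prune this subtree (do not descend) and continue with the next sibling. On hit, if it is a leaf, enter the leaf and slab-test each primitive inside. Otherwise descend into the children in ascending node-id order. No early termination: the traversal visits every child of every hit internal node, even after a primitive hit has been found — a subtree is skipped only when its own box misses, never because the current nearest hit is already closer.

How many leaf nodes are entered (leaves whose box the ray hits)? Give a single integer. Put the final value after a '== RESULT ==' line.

Walk:
N0 x:[1/2,41/2] y:[3,18] z:[-3,30] -> hit [3,18], descend [3, 4, 6, 8]
  N3 x:[27/2,19] y:[3,9] z:[9,26] -> miss, prune
  N4 x:[13/2,7] y:[11/2,17/2] z:[25,30] -> miss, prune
  N6 x:[23/2,41/2] y:[4,21/2] z:[-3,9] -> miss, prune
  N8 x:[1/2,3/2] y:[15,18] z:[1,4] -> miss, prune

Summary -> nodes [0, 3, 4, 6, 8]; box-tests=5; leaf-entries=0; first=miss

== RESULT ==
0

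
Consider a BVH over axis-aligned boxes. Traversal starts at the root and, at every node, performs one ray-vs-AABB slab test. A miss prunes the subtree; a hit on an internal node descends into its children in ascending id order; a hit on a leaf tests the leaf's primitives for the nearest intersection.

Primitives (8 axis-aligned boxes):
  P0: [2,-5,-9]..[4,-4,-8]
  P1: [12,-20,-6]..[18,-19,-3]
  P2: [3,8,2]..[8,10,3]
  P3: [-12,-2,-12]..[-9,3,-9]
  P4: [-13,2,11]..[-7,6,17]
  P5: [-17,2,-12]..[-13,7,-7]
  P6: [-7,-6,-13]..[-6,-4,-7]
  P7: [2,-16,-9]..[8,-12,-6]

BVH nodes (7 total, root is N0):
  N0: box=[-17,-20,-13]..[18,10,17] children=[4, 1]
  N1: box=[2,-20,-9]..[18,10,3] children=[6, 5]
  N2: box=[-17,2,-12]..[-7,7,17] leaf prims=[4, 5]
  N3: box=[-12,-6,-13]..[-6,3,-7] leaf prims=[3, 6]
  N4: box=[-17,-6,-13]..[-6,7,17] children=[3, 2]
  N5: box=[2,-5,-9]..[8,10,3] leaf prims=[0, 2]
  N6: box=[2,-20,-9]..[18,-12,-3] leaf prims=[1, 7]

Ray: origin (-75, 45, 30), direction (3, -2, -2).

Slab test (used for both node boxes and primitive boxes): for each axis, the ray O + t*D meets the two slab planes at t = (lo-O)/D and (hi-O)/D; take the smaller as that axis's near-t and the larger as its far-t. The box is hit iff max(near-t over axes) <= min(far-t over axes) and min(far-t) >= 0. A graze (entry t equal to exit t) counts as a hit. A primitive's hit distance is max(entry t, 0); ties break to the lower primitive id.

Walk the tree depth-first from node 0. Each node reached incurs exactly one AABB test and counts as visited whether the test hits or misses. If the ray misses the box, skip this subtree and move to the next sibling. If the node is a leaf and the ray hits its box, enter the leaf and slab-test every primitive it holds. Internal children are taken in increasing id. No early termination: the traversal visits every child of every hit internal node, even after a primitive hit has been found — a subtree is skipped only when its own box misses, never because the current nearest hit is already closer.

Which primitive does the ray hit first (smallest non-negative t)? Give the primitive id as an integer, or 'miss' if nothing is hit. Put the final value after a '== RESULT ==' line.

Trace the traversal:
N0 x:[58/3,31] y:[35/2,65/2] z:[13/2,43/2] -> hit [58/3,43/2], descend [1, 4]
  N1 x:[77/3,31] y:[35/2,65/2] z:[27/2,39/2] -> miss, prune
  N4 x:[58/3,23] y:[19,51/2] z:[13/2,43/2] -> hit [58/3,43/2], descend [2, 3]
    N2 x:[58/3,68/3] y:[19,43/2] z:[13/2,21] -> hit [58/3,21] leaf, test {P4(miss), P5@t=58/3}
    N3 x:[21,23] y:[21,51/2] z:[37/2,43/2] -> hit [21,43/2] leaf, test {P3@t=21, P6(miss)}

Summary -> nodes [0, 1, 4, 2, 3]; box-tests=5; leaf-entries=2; first=P5

== RESULT ==
5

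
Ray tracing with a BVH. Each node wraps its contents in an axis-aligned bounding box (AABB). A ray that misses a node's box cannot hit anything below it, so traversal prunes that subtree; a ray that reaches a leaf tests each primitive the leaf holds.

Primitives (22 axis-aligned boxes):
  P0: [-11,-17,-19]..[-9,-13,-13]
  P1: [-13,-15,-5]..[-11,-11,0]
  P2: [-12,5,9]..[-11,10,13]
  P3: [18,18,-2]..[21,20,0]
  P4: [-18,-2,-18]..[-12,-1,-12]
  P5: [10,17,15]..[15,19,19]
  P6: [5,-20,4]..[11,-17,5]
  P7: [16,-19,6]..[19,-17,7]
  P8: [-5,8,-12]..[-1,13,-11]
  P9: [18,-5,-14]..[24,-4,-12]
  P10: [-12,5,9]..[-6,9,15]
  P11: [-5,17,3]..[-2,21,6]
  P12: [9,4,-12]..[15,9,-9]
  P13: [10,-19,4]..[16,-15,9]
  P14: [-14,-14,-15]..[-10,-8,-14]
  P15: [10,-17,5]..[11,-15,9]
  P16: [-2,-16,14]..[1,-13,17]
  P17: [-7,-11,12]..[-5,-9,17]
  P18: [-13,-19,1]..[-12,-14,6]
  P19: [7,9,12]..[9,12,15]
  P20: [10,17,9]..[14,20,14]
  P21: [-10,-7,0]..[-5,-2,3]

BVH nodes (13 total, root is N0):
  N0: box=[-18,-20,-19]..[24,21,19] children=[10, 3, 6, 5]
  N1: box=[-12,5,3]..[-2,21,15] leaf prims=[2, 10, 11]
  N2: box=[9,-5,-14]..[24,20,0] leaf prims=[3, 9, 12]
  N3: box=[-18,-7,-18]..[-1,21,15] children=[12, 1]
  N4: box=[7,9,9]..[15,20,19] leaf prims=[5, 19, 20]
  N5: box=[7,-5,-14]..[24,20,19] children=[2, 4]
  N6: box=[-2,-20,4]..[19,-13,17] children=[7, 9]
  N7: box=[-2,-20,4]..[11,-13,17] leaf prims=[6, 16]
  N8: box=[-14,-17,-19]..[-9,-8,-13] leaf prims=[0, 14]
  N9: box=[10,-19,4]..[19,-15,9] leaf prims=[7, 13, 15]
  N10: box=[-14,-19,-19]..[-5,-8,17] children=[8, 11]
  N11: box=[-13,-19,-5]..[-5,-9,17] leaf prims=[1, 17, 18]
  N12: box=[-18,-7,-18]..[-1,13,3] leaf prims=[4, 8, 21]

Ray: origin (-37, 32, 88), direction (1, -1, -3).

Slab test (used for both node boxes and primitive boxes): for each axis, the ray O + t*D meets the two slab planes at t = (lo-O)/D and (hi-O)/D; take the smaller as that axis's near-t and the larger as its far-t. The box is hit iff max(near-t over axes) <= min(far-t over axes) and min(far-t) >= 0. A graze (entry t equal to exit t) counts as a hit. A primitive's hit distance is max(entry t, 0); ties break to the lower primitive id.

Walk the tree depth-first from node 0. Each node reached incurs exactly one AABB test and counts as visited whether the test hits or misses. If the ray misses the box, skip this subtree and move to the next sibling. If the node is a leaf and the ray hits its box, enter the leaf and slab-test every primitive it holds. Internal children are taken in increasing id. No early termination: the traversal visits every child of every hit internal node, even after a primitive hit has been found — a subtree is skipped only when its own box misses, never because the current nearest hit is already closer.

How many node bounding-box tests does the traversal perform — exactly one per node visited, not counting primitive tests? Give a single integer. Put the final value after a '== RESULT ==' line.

Trace the traversal:
N0 x:[19,61] y:[11,52] z:[23,107/3] -> hit [23,107/3], descend [3, 5, 6, 10]
  N3 x:[19,36] y:[11,39] z:[73/3,106/3] -> hit [73/3,106/3], descend [1, 12]
    N1 x:[25,35] y:[11,27] z:[73/3,85/3] -> hit [25,27] leaf, test {P2@t=25, P10@t=25, P11(miss)}
    N12 x:[19,36] y:[19,39] z:[85/3,106/3] -> hit [85/3,106/3] leaf, test {P4(miss), P8(miss), P21(miss)}
  N5 x:[44,61] y:[12,37] z:[23,34] -> miss, prune
  N6 x:[35,56] y:[45,52] z:[71/3,28] -> miss, prune
  N10 x:[23,32] y:[40,51] z:[71/3,107/3] -> miss, prune

Summary -> nodes [0, 3, 1, 12, 5, 6, 10]; box-tests=7; leaf-entries=2; first=P2

== RESULT ==
7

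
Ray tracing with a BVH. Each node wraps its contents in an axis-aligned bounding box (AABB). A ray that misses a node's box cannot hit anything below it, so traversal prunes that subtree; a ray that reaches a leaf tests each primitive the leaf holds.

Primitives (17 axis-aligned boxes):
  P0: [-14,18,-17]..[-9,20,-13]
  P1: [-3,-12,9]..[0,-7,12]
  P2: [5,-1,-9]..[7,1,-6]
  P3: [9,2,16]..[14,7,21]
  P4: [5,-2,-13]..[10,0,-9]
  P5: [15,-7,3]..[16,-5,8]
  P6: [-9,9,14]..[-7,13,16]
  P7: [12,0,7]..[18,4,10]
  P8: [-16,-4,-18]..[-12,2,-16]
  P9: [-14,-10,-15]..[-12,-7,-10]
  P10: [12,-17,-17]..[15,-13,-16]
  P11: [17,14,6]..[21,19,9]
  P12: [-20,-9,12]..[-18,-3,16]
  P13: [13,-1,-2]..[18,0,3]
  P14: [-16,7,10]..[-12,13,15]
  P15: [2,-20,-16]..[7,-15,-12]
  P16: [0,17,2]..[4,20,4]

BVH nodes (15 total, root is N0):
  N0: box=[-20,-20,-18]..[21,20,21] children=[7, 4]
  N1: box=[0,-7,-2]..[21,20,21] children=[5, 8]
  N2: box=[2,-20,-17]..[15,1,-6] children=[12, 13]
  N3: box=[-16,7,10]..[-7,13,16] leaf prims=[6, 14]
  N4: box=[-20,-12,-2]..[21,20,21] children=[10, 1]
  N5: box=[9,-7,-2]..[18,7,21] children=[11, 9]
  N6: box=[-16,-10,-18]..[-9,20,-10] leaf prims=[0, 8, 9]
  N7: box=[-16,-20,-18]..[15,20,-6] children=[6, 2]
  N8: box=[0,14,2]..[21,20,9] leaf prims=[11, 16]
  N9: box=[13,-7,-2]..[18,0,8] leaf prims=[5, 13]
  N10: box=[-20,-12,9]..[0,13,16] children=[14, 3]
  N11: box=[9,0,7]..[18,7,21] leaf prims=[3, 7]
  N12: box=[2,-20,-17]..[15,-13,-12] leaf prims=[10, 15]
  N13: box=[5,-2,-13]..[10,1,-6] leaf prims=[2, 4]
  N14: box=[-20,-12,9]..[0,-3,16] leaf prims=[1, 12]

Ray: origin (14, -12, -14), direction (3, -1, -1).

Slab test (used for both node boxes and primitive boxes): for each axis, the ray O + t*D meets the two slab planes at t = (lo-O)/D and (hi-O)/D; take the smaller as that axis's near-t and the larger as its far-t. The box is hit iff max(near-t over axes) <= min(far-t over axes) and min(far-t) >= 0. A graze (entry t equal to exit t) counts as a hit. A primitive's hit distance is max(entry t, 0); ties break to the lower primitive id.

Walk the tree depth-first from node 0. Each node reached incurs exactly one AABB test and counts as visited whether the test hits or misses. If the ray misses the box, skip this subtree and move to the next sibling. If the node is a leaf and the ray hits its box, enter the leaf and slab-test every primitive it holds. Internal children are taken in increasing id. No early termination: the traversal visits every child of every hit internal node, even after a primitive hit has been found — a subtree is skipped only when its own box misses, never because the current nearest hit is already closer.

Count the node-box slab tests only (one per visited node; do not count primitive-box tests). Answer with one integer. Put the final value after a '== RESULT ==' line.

Traverse from the root:
N0 x:[-34/3,7/3] y:[-32,8] z:[-35,4] -> hit [-34/3,7/3], descend [4, 7]
  N4 x:[-34/3,7/3] y:[-32,0] z:[-35,-12] -> miss, prune
  N7 x:[-10,1/3] y:[-32,8] z:[-8,4] -> hit [-8,1/3], descend [2, 6]
    N2 x:[-4,1/3] y:[-13,8] z:[-8,3] -> hit [-4,1/3], descend [12, 13]
      N12 x:[-4,1/3] y:[1,8] z:[-2,3] -> miss, prune
      N13 x:[-3,-4/3] y:[-13,-10] z:[-8,-1] -> miss, prune
    N6 x:[-10,-23/3] y:[-32,-2] z:[-4,4] -> miss, prune

order=[0, 4, 7, 2, 12, 13, 6]  |boxes|=7  |leaves|=0  hit=miss

== RESULT ==
7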